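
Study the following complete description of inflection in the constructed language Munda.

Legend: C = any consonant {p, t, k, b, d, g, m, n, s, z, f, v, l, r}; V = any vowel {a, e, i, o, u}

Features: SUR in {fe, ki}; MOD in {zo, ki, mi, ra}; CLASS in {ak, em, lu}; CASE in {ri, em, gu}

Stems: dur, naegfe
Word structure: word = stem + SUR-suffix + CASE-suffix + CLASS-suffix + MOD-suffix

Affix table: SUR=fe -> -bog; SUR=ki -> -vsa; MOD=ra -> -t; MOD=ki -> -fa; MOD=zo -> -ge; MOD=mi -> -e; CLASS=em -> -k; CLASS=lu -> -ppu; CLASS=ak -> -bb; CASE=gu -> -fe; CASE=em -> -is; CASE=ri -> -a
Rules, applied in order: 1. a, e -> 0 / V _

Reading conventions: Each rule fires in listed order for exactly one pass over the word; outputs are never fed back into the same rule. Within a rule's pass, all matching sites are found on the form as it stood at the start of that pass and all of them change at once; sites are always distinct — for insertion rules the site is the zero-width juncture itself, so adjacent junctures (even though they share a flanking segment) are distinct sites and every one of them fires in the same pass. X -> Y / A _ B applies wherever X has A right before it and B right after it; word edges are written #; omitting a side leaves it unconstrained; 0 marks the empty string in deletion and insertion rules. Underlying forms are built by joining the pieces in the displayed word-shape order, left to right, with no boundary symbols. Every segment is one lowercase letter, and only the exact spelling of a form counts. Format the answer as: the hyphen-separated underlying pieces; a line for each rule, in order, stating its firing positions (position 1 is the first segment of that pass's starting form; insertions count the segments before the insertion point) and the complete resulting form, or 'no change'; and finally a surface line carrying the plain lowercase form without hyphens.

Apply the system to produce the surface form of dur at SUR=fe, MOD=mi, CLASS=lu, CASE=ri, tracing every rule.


underlying: dur-bog-a-ppu-e
1. a, e -> 0 / V _: fires at position(s) 11: durbogappu
surface: durbogappu


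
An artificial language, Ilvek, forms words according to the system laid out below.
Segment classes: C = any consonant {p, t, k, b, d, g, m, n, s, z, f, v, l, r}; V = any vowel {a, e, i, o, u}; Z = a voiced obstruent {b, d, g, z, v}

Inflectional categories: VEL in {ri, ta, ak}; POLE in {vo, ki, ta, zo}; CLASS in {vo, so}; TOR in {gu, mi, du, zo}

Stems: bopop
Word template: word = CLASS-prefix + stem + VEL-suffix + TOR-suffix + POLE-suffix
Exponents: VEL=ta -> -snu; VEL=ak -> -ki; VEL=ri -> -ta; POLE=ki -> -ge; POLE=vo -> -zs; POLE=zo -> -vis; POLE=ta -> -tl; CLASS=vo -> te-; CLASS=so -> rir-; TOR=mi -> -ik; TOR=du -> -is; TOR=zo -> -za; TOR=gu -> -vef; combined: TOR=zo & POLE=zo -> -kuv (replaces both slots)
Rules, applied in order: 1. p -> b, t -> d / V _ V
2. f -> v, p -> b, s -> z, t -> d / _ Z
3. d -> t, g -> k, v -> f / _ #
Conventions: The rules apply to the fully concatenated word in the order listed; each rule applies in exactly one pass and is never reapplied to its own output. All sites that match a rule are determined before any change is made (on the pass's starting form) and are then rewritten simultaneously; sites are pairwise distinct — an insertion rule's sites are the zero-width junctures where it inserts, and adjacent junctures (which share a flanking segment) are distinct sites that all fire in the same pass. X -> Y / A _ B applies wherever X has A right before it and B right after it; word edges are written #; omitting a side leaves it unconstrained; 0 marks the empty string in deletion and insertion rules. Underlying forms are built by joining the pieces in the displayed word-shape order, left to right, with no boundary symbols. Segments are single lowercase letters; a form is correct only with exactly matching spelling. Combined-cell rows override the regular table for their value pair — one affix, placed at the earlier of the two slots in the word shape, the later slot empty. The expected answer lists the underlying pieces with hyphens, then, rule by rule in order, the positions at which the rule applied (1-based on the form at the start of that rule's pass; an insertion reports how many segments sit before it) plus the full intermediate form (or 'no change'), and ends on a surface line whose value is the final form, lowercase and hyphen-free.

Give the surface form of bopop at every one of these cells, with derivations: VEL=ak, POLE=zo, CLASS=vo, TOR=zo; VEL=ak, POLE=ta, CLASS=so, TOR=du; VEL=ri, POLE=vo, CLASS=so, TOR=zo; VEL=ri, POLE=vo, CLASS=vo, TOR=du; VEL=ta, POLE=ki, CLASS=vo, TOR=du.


cell VEL=ak, POLE=zo, CLASS=vo, TOR=zo:
underlying: te-bopop-ki-kuv
1. p -> b, t -> d / V _ V: fires at position(s) 5: tebobopkikuv
2. f -> v, p -> b, s -> z, t -> d / _ Z: no change
3. d -> t, g -> k, v -> f / _ #: fires at position(s) 12: tebobopkikuf
surface: tebobopkikuf

cell VEL=ak, POLE=ta, CLASS=so, TOR=du:
underlying: rir-bopop-ki-is-tl
1. p -> b, t -> d / V _ V: fires at position(s) 6: rirbobopkiistl
2. f -> v, p -> b, s -> z, t -> d / _ Z: no change
3. d -> t, g -> k, v -> f / _ #: no change
surface: rirbobopkiistl

cell VEL=ri, POLE=vo, CLASS=so, TOR=zo:
underlying: rir-bopop-ta-za-zs
1. p -> b, t -> d / V _ V: fires at position(s) 6: rirboboptazazs
2. f -> v, p -> b, s -> z, t -> d / _ Z: no change
3. d -> t, g -> k, v -> f / _ #: no change
surface: rirboboptazazs

cell VEL=ri, POLE=vo, CLASS=vo, TOR=du:
underlying: te-bopop-ta-is-zs
1. p -> b, t -> d / V _ V: fires at position(s) 5: teboboptaiszs
2. f -> v, p -> b, s -> z, t -> d / _ Z: fires at position(s) 11: teboboptaizzs
3. d -> t, g -> k, v -> f / _ #: no change
surface: teboboptaizzs

cell VEL=ta, POLE=ki, CLASS=vo, TOR=du:
underlying: te-bopop-snu-is-ge
1. p -> b, t -> d / V _ V: fires at position(s) 5: tebobopsnuisge
2. f -> v, p -> b, s -> z, t -> d / _ Z: fires at position(s) 12: tebobopsnuizge
3. d -> t, g -> k, v -> f / _ #: no change
surface: tebobopsnuizge


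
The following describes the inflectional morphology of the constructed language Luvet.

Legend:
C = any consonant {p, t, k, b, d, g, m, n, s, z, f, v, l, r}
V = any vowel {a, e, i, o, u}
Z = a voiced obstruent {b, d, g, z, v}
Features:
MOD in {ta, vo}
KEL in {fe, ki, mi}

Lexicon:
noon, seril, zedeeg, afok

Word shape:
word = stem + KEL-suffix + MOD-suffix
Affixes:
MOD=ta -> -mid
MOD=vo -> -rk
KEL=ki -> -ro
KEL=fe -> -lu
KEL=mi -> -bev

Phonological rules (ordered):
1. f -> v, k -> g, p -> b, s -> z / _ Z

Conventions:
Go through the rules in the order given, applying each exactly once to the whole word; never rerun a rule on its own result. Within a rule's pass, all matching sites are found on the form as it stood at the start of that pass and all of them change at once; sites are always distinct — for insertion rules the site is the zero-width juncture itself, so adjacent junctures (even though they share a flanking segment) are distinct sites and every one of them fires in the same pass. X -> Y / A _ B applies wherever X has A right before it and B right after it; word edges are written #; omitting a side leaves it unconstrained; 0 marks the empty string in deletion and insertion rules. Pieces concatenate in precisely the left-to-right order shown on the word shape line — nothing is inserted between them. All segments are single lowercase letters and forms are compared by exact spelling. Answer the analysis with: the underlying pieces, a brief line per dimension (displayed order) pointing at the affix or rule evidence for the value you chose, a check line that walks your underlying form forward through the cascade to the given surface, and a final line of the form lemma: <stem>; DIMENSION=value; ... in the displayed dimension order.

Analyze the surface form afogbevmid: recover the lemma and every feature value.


underlying: afok-bev-mid
MOD=ta - signalled by the affix -mid
KEL=mi - signalled by the affix -bev
check: afokbevmid -> afogbevmid
lemma: afok; MOD=ta; KEL=mi


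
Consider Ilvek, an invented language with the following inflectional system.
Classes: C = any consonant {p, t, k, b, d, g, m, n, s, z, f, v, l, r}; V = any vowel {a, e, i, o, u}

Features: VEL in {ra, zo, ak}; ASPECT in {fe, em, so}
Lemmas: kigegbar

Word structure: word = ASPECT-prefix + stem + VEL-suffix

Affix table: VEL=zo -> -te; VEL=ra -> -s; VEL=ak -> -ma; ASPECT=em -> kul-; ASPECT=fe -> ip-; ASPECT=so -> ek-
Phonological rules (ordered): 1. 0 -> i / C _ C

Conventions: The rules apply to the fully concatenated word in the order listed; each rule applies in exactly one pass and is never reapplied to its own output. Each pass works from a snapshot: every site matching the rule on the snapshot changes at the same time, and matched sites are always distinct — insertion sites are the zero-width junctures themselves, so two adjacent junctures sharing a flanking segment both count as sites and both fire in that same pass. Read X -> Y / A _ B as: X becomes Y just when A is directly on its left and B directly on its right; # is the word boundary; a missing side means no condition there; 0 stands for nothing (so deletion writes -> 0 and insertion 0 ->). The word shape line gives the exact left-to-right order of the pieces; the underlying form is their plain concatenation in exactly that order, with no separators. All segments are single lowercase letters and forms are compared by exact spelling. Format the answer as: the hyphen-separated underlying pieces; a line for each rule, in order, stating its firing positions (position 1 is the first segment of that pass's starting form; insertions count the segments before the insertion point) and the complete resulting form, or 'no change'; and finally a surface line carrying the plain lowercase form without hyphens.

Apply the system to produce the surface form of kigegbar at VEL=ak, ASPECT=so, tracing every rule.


underlying: ek-kigegbar-ma
1. 0 -> i / C _ C: inserts after position(s) 2, 7, 10: ekikigegibarima
surface: ekikigegibarima


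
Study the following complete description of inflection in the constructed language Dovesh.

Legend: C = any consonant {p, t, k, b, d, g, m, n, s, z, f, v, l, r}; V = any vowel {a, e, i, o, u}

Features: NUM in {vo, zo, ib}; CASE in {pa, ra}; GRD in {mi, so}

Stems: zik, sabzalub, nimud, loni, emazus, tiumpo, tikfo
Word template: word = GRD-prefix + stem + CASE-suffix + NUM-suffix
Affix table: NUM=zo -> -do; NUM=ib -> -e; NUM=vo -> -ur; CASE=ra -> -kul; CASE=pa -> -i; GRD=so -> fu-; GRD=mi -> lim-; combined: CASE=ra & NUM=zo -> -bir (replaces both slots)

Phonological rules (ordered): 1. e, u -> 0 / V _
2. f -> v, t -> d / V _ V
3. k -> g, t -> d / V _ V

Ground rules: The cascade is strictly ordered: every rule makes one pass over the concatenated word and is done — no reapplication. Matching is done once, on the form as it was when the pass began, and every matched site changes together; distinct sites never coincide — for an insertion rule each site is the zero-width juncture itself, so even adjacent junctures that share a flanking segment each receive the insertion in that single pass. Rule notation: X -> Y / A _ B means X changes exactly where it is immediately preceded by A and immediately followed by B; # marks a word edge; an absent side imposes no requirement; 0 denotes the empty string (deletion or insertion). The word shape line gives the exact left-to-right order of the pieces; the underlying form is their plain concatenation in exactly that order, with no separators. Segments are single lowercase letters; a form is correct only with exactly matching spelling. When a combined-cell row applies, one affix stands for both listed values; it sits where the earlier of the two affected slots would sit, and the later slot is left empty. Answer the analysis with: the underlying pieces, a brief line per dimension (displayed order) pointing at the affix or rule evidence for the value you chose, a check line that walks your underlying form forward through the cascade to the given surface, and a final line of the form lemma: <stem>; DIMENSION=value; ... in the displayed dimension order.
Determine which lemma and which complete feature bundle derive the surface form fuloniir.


underlying: fu-loni-i-ur
NUM=vo - signalled by the affix -ur
CASE=pa - signalled by the affix -i
GRD=so - signalled by the affix fu-
check: fuloniiur -> fuloniir -> fuloniir -> fuloniir
lemma: loni; NUM=vo; CASE=pa; GRD=so


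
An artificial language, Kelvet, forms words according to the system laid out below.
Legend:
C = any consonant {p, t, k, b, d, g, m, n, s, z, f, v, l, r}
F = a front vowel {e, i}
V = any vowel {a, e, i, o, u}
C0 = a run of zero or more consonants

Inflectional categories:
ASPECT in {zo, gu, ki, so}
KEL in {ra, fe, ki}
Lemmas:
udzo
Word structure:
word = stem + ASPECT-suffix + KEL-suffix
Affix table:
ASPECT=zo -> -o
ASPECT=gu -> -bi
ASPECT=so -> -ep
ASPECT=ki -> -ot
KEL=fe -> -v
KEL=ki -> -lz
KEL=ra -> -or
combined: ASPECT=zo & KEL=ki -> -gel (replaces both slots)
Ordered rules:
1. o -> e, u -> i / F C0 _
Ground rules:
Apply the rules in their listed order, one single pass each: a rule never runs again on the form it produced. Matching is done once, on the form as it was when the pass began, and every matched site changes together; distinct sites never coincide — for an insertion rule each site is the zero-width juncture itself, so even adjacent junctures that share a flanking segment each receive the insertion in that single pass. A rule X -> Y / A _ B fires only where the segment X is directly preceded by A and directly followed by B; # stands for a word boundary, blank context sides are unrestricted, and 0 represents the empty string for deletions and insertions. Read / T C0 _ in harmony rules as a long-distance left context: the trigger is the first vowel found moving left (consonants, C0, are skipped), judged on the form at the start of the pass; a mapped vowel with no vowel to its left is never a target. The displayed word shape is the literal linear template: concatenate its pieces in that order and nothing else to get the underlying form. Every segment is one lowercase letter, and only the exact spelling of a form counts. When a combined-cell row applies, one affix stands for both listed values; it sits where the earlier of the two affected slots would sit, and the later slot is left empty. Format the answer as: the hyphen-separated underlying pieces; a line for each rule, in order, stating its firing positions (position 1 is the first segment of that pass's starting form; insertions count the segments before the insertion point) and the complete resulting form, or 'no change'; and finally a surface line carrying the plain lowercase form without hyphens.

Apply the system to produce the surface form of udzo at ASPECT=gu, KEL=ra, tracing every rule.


underlying: udzo-bi-or
1. o -> e, u -> i / F C0 _: fires at position(s) 7: udzobier
surface: udzobier


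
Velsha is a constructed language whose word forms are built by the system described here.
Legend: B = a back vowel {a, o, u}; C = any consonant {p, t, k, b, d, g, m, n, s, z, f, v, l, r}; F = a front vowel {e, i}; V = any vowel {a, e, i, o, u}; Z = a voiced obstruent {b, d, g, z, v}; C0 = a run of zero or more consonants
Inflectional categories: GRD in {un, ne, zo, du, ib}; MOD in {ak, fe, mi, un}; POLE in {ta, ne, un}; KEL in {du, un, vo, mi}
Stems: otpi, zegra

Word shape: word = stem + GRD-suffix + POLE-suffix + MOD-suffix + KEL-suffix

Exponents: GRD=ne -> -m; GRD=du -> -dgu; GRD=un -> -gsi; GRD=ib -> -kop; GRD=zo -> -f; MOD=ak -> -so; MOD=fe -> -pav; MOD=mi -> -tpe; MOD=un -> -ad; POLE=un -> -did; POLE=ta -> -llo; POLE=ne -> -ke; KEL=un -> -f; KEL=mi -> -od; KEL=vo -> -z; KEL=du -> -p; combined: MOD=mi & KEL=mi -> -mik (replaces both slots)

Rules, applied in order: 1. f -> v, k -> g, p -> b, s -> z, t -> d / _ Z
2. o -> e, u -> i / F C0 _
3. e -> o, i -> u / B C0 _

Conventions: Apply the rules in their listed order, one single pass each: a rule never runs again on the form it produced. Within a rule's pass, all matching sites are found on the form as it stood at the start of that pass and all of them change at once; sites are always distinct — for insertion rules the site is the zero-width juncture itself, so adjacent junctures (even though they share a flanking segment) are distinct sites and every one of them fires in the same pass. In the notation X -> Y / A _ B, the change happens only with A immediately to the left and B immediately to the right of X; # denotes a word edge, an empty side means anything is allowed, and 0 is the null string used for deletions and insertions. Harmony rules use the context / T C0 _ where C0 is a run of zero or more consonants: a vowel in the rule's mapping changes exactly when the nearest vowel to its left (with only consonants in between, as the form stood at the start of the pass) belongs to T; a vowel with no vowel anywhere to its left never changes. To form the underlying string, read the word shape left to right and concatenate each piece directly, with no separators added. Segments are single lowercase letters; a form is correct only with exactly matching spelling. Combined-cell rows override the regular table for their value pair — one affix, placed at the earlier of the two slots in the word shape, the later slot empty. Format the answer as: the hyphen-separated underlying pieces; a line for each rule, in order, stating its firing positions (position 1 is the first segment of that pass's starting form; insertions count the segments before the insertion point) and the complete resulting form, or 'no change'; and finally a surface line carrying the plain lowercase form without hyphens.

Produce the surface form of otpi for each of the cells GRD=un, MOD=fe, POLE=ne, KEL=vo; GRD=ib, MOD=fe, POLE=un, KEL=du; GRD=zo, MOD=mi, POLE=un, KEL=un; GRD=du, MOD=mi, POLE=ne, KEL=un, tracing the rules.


cell GRD=un, MOD=fe, POLE=ne, KEL=vo:
underlying: otpi-gsi-ke-pav-z
1. f -> v, k -> g, p -> b, s -> z, t -> d / _ Z: no change
2. o -> e, u -> i / F C0 _: no change
3. e -> o, i -> u / B C0 _: fires at position(s) 4: otpugsikepavz
surface: otpugsikepavz

cell GRD=ib, MOD=fe, POLE=un, KEL=du:
underlying: otpi-kop-did-pav-p
1. f -> v, k -> g, p -> b, s -> z, t -> d / _ Z: fires at position(s) 7: otpikobdidpavp
2. o -> e, u -> i / F C0 _: fires at position(s) 6: otpikebdidpavp
3. e -> o, i -> u / B C0 _: fires at position(s) 4: otpukebdidpavp
surface: otpukebdidpavp

cell GRD=zo, MOD=mi, POLE=un, KEL=un:
underlying: otpi-f-did-tpe-f
1. f -> v, k -> g, p -> b, s -> z, t -> d / _ Z: fires at position(s) 5: otpivdidtpef
2. o -> e, u -> i / F C0 _: no change
3. e -> o, i -> u / B C0 _: fires at position(s) 4: otpuvdidtpef
surface: otpuvdidtpef

cell GRD=du, MOD=mi, POLE=ne, KEL=un:
underlying: otpi-dgu-ke-tpe-f
1. f -> v, k -> g, p -> b, s -> z, t -> d / _ Z: no change
2. o -> e, u -> i / F C0 _: fires at position(s) 7: otpidgiketpef
3. e -> o, i -> u / B C0 _: fires at position(s) 4: otpudgiketpef
surface: otpudgiketpef


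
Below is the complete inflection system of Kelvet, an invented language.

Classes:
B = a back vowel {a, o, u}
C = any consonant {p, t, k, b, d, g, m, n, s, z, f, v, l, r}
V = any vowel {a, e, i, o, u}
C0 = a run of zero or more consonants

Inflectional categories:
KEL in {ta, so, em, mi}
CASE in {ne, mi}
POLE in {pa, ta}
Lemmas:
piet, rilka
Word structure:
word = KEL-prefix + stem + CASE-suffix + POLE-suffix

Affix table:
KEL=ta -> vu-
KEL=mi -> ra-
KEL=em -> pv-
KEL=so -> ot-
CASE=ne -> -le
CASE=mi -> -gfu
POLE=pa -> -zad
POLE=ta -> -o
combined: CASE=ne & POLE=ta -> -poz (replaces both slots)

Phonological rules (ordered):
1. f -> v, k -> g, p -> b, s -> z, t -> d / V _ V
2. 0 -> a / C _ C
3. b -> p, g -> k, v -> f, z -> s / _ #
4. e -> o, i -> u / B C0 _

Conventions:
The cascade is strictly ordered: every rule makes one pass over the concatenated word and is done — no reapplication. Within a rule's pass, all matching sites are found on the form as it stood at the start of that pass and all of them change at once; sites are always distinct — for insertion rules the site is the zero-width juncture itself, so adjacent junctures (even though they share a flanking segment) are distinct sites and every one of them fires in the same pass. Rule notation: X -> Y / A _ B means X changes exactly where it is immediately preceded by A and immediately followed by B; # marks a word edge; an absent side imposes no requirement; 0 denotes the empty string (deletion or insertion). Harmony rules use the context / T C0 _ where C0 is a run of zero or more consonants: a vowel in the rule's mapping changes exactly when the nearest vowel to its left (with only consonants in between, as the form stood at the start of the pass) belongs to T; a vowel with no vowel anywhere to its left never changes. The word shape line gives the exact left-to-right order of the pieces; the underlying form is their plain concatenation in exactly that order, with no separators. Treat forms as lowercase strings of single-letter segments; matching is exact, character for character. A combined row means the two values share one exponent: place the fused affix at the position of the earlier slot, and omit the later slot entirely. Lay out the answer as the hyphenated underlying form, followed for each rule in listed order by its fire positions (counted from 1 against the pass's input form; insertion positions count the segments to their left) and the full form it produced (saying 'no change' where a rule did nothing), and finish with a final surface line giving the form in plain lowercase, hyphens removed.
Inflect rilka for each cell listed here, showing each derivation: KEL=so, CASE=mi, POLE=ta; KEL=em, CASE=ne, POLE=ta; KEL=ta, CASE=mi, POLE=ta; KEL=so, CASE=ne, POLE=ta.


cell KEL=so, CASE=mi, POLE=ta:
underlying: ot-rilka-gfu-o
1. f -> v, k -> g, p -> b, s -> z, t -> d / V _ V: no change
2. 0 -> a / C _ C: inserts after position(s) 2, 5, 8: otarilakagafuo
3. b -> p, g -> k, v -> f, z -> s / _ #: no change
4. e -> o, i -> u / B C0 _: fires at position(s) 5: otarulakagafuo
surface: otarulakagafuo

cell KEL=em, CASE=ne, POLE=ta:
underlying: pv-rilka-poz
1. f -> v, k -> g, p -> b, s -> z, t -> d / V _ V: fires at position(s) 8: pvrilkaboz
2. 0 -> a / C _ C: inserts after position(s) 1, 2, 5: pavarilakaboz
3. b -> p, g -> k, v -> f, z -> s / _ #: fires at position(s) 13: pavarilakabos
4. e -> o, i -> u / B C0 _: fires at position(s) 6: pavarulakabos
surface: pavarulakabos

cell KEL=ta, CASE=mi, POLE=ta:
underlying: vu-rilka-gfu-o
1. f -> v, k -> g, p -> b, s -> z, t -> d / V _ V: no change
2. 0 -> a / C _ C: inserts after position(s) 5, 8: vurilakagafuo
3. b -> p, g -> k, v -> f, z -> s / _ #: no change
4. e -> o, i -> u / B C0 _: fires at position(s) 4: vurulakagafuo
surface: vurulakagafuo

cell KEL=so, CASE=ne, POLE=ta:
underlying: ot-rilka-poz
1. f -> v, k -> g, p -> b, s -> z, t -> d / V _ V: fires at position(s) 8: otrilkaboz
2. 0 -> a / C _ C: inserts after position(s) 2, 5: otarilakaboz
3. b -> p, g -> k, v -> f, z -> s / _ #: fires at position(s) 12: otarilakabos
4. e -> o, i -> u / B C0 _: fires at position(s) 5: otarulakabos
surface: otarulakabos


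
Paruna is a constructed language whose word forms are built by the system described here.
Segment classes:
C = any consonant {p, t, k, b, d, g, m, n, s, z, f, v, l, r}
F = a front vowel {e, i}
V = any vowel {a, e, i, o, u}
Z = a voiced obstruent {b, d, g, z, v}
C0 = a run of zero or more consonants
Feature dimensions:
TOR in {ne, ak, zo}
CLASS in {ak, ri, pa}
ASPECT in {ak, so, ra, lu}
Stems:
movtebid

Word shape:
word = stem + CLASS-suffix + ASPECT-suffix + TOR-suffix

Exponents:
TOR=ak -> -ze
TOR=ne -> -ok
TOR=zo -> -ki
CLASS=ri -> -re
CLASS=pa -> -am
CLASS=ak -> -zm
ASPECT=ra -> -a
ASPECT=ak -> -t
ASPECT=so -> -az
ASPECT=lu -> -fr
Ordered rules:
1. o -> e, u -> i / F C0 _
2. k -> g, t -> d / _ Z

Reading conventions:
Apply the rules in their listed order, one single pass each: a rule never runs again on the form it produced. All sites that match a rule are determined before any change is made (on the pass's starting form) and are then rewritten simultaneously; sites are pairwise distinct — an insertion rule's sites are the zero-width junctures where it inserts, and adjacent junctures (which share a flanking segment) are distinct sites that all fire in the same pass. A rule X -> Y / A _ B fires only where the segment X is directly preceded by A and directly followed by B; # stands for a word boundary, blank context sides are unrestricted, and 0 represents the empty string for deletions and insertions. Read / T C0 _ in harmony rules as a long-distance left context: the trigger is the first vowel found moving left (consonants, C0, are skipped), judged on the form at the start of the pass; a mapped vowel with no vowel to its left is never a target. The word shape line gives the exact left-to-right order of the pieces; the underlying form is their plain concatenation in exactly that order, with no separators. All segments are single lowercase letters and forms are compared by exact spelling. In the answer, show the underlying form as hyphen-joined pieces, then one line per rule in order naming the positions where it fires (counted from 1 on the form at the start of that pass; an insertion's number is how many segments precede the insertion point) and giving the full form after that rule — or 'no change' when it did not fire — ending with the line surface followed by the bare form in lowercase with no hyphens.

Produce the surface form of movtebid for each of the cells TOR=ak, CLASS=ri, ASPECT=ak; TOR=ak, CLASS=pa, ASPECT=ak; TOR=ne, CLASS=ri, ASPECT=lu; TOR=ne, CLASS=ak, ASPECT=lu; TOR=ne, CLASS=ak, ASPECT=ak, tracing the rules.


cell TOR=ak, CLASS=ri, ASPECT=ak:
underlying: movtebid-re-t-ze
1. o -> e, u -> i / F C0 _: no change
2. k -> g, t -> d / _ Z: fires at position(s) 11: movtebidredze
surface: movtebidredze

cell TOR=ak, CLASS=pa, ASPECT=ak:
underlying: movtebid-am-t-ze
1. o -> e, u -> i / F C0 _: no change
2. k -> g, t -> d / _ Z: fires at position(s) 11: movtebidamdze
surface: movtebidamdze

cell TOR=ne, CLASS=ri, ASPECT=lu:
underlying: movtebid-re-fr-ok
1. o -> e, u -> i / F C0 _: fires at position(s) 13: movtebidrefrek
2. k -> g, t -> d / _ Z: no change
surface: movtebidrefrek

cell TOR=ne, CLASS=ak, ASPECT=lu:
underlying: movtebid-zm-fr-ok
1. o -> e, u -> i / F C0 _: fires at position(s) 13: movtebidzmfrek
2. k -> g, t -> d / _ Z: no change
surface: movtebidzmfrek

cell TOR=ne, CLASS=ak, ASPECT=ak:
underlying: movtebid-zm-t-ok
1. o -> e, u -> i / F C0 _: fires at position(s) 12: movtebidzmtek
2. k -> g, t -> d / _ Z: no change
surface: movtebidzmtek


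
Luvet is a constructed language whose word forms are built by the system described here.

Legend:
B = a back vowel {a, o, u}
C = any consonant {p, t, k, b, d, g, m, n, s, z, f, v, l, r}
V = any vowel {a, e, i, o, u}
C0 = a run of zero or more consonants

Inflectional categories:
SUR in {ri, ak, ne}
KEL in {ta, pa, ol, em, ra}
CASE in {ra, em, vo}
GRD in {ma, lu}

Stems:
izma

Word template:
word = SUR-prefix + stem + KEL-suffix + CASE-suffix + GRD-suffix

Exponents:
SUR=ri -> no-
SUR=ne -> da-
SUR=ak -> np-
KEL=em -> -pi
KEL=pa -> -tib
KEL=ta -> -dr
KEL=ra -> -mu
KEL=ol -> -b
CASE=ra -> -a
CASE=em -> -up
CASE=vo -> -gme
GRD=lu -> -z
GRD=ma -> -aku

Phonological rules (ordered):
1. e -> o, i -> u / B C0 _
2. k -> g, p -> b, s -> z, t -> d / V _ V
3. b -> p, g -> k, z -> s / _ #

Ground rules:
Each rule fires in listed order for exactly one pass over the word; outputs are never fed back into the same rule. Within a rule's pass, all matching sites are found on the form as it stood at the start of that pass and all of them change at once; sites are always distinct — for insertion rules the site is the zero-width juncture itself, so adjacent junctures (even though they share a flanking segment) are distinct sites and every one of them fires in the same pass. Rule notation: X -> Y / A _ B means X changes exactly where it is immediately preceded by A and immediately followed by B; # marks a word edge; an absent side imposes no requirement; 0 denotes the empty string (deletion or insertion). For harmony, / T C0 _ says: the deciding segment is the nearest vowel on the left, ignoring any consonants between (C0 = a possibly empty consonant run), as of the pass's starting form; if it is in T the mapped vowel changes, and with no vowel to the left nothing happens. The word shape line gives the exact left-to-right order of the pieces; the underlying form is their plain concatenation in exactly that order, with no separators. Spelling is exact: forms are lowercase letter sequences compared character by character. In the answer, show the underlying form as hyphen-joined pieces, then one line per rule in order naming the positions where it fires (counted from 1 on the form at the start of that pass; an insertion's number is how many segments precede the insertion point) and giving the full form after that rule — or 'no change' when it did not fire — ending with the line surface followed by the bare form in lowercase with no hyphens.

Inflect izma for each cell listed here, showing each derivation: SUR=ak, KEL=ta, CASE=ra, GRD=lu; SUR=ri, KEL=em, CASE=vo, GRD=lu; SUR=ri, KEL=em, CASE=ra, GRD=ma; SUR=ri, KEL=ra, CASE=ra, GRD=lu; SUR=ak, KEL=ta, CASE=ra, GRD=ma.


cell SUR=ak, KEL=ta, CASE=ra, GRD=lu:
underlying: np-izma-dr-a-z
1. e -> o, i -> u / B C0 _: no change
2. k -> g, p -> b, s -> z, t -> d / V _ V: no change
3. b -> p, g -> k, z -> s / _ #: fires at position(s) 10: npizmadras
surface: npizmadras

cell SUR=ri, KEL=em, CASE=vo, GRD=lu:
underlying: no-izma-pi-gme-z
1. e -> o, i -> u / B C0 _: fires at position(s) 3, 8: nouzmapugmez
2. k -> g, p -> b, s -> z, t -> d / V _ V: fires at position(s) 7: nouzmabugmez
3. b -> p, g -> k, z -> s / _ #: fires at position(s) 12: nouzmabugmes
surface: nouzmabugmes

cell SUR=ri, KEL=em, CASE=ra, GRD=ma:
underlying: no-izma-pi-a-aku
1. e -> o, i -> u / B C0 _: fires at position(s) 3, 8: nouzmapuaaku
2. k -> g, p -> b, s -> z, t -> d / V _ V: fires at position(s) 7, 11: nouzmabuaagu
3. b -> p, g -> k, z -> s / _ #: no change
surface: nouzmabuaagu

cell SUR=ri, KEL=ra, CASE=ra, GRD=lu:
underlying: no-izma-mu-a-z
1. e -> o, i -> u / B C0 _: fires at position(s) 3: nouzmamuaz
2. k -> g, p -> b, s -> z, t -> d / V _ V: no change
3. b -> p, g -> k, z -> s / _ #: fires at position(s) 10: nouzmamuas
surface: nouzmamuas

cell SUR=ak, KEL=ta, CASE=ra, GRD=ma:
underlying: np-izma-dr-a-aku
1. e -> o, i -> u / B C0 _: no change
2. k -> g, p -> b, s -> z, t -> d / V _ V: fires at position(s) 11: npizmadraagu
3. b -> p, g -> k, z -> s / _ #: no change
surface: npizmadraagu


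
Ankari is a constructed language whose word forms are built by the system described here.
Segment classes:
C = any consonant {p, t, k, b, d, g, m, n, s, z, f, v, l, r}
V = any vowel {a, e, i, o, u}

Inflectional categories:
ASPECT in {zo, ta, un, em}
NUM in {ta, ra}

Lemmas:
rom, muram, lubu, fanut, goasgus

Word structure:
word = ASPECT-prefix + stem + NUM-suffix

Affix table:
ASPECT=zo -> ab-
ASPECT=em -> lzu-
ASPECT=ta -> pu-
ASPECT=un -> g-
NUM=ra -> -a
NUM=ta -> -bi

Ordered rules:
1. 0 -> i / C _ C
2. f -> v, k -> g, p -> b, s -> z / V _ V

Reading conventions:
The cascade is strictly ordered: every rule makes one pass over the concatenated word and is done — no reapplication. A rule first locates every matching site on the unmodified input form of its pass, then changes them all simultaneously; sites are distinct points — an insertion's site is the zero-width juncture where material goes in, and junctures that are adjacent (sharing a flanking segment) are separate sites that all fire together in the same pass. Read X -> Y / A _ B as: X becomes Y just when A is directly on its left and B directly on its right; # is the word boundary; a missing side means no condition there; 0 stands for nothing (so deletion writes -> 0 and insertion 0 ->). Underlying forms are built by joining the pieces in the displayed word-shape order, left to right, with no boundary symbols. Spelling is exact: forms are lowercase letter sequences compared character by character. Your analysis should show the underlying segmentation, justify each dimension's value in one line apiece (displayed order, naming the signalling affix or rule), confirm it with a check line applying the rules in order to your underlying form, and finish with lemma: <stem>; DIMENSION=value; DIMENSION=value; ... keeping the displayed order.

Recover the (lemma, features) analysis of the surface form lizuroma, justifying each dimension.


underlying: lzu-rom-a
ASPECT=em - signalled by the affix lzu-
NUM=ra - signalled by the affix -a
check: lzuroma -> lizuroma -> lizuroma
lemma: rom; ASPECT=em; NUM=ra


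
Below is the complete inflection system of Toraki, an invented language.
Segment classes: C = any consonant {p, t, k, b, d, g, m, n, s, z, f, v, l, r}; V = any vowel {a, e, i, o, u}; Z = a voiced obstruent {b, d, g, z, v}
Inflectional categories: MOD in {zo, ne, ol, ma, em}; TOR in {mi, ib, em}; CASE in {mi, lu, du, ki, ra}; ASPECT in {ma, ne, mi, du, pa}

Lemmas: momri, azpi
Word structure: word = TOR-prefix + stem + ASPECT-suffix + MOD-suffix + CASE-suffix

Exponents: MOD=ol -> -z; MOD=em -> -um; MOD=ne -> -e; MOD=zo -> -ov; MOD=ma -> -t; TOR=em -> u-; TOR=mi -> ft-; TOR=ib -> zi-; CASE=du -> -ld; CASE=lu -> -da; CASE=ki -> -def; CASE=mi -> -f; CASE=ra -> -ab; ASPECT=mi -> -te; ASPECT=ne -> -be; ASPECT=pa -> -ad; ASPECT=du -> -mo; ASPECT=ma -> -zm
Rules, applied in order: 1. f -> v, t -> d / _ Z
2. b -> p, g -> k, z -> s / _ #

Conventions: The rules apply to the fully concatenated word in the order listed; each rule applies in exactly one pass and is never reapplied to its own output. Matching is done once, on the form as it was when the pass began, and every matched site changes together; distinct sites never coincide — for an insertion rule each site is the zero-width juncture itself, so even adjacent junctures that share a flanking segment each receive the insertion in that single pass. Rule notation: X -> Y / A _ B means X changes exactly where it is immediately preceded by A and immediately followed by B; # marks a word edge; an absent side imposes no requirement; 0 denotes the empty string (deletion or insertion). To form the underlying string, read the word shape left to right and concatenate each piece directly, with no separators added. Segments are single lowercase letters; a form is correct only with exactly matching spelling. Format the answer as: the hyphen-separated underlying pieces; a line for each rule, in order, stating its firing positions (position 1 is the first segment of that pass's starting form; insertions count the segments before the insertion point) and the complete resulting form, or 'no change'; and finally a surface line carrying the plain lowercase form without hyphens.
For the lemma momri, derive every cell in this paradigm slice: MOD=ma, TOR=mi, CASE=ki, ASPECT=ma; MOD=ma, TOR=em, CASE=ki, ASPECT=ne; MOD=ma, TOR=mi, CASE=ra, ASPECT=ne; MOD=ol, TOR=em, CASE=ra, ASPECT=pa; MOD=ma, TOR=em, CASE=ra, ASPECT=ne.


cell MOD=ma, TOR=mi, CASE=ki, ASPECT=ma:
underlying: ft-momri-zm-t-def
1. f -> v, t -> d / _ Z: fires at position(s) 10: ftmomrizmddef
2. b -> p, g -> k, z -> s / _ #: no change
surface: ftmomrizmddef

cell MOD=ma, TOR=em, CASE=ki, ASPECT=ne:
underlying: u-momri-be-t-def
1. f -> v, t -> d / _ Z: fires at position(s) 9: umomribeddef
2. b -> p, g -> k, z -> s / _ #: no change
surface: umomribeddef

cell MOD=ma, TOR=mi, CASE=ra, ASPECT=ne:
underlying: ft-momri-be-t-ab
1. f -> v, t -> d / _ Z: no change
2. b -> p, g -> k, z -> s / _ #: fires at position(s) 12: ftmomribetap
surface: ftmomribetap

cell MOD=ol, TOR=em, CASE=ra, ASPECT=pa:
underlying: u-momri-ad-z-ab
1. f -> v, t -> d / _ Z: no change
2. b -> p, g -> k, z -> s / _ #: fires at position(s) 11: umomriadzap
surface: umomriadzap

cell MOD=ma, TOR=em, CASE=ra, ASPECT=ne:
underlying: u-momri-be-t-ab
1. f -> v, t -> d / _ Z: no change
2. b -> p, g -> k, z -> s / _ #: fires at position(s) 11: umomribetap
surface: umomribetap


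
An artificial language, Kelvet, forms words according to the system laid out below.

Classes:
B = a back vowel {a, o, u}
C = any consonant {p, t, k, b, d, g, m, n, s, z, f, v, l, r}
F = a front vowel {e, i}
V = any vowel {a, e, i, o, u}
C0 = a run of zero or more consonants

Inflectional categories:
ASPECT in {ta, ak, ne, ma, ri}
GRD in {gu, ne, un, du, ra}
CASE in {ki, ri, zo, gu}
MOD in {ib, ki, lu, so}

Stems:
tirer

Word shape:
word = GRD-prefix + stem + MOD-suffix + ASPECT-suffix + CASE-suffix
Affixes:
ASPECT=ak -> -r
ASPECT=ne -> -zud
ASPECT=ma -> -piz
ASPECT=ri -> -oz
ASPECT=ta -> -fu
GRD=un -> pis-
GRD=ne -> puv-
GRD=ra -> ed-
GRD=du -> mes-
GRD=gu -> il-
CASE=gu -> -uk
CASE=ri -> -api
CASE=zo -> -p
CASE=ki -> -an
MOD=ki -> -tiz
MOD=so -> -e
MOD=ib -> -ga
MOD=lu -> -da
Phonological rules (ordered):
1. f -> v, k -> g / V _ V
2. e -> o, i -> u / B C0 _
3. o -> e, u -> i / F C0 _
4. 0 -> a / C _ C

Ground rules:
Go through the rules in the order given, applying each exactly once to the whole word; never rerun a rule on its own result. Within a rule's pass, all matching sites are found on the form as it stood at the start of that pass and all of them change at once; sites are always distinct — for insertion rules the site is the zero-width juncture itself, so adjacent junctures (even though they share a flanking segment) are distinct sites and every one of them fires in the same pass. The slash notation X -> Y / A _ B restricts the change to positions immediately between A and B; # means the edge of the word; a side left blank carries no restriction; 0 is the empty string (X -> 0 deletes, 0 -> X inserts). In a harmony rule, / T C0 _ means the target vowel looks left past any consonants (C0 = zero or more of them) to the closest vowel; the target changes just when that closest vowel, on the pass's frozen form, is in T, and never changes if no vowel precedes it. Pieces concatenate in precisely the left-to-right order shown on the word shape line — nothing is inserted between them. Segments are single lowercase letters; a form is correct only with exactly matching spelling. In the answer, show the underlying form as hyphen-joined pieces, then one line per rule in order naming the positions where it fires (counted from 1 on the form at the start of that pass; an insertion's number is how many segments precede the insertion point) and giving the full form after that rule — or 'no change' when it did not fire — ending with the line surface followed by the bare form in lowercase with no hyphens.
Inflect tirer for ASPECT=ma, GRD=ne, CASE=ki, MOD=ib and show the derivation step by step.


underlying: puv-tirer-ga-piz-an
1. f -> v, k -> g / V _ V: no change
2. e -> o, i -> u / B C0 _: fires at position(s) 5, 12: puvturergapuzan
3. o -> e, u -> i / F C0 _: no change
4. 0 -> a / C _ C: inserts after position(s) 3, 8: puvatureragapuzan
surface: puvatureragapuzan


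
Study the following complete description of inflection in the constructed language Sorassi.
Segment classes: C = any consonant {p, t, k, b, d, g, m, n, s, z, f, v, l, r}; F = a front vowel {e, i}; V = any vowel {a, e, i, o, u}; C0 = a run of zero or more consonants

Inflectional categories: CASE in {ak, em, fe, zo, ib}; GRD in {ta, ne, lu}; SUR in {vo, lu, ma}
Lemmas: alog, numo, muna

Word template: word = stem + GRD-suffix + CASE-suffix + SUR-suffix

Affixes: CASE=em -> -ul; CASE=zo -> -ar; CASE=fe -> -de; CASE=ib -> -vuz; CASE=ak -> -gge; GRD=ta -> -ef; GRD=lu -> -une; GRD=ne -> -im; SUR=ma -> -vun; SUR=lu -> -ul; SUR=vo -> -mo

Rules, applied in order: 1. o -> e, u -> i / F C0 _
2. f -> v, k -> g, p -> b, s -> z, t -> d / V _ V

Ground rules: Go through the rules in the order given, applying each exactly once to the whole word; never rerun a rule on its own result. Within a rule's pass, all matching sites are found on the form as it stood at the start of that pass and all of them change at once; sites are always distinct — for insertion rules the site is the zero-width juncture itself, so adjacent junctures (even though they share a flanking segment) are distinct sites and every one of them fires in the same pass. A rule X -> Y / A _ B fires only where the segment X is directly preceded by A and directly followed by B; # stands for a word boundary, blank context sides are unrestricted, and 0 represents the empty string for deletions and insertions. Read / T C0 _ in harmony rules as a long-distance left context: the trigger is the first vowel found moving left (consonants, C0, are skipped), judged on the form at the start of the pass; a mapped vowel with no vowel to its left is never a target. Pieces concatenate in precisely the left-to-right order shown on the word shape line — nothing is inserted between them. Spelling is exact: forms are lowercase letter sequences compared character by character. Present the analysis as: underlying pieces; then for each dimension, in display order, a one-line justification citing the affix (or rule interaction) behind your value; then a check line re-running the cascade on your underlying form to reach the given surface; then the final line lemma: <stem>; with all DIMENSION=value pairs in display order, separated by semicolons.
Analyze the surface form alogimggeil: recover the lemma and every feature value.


underlying: alog-im-gge-ul
CASE=ak - signalled by the affix -gge
GRD=ne - signalled by the affix -im
SUR=lu - signalled by the affix -ul
check: alogimggeul -> alogimggeil -> alogimggeil
lemma: alog; CASE=ak; GRD=ne; SUR=lu
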